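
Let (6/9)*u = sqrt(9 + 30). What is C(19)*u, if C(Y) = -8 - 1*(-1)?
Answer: -21*sqrt(39)/2 ≈ -65.573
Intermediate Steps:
C(Y) = -7 (C(Y) = -8 + 1 = -7)
u = 3*sqrt(39)/2 (u = 3*sqrt(9 + 30)/2 = 3*sqrt(39)/2 ≈ 9.3675)
C(19)*u = -21*sqrt(39)/2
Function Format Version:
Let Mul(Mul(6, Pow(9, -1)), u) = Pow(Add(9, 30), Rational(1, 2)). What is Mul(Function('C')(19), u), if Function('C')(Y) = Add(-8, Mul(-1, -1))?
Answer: Mul(Rational(-21, 2), Pow(39, Rational(1, 2))) ≈ -65.573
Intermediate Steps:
Function('C')(Y) = -7 (Function('C')(Y) = Add(-8, 1) = -7)
u = Mul(Rational(3, 2), Pow(39, Rational(1, 2))) (u = Mul(Rational(3, 2), Pow(Add(9, 30), Rational(1, 2))) = Mul(Rational(3, 2), Pow(39, Rational(1, 2))) ≈ 9.3675)
Mul(Function('C')(19), u) = Mul(-7, Mul(Rational(3, 2), Pow(39, Rational(1, 2)))) = Mul(Rational(-21, 2), Pow(39, Rational(1, 2)))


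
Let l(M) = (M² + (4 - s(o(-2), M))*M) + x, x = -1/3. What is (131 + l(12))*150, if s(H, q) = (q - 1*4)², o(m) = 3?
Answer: -66800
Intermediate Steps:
s(H, q) = (-4 + q)² (s(H, q) = (q - 4)² = (-4 + q)²)
x = -⅓ (x = -1*⅓ = -⅓ ≈ -0.33333)
l(M) = -⅓ + M² + M*(4 - (-4 + M)²) (l(M) = (M² + (4 - (-4 + M)²)*M) - ⅓ = (M² + M*(4 - (-4 + M)²)) - ⅓ = -⅓ + M² + M*(4 - (-4 + M)²))
(131 + l(12))*150 = (131 + (-⅓ - 1*12³ - 12*12 + 9*12²))*150 = (131 + (-⅓ - 1*1728 - 144 + 9*144))*150 = (131 + (-⅓ - 1728 - 144 + 1296))*150 = (131 - 1729/3)*150 = -1336/3*150 = -66800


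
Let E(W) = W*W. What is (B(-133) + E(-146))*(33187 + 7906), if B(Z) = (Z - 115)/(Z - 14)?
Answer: 128773134100/147 ≈ 8.7601e+8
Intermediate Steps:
E(W) = W²
B(Z) = (-115 + Z)/(-14 + Z)
(B(-133) + E(-146))*(33187 + 7906) = ((-115 - 133)/(-14 - 133) + (-146)²)*(33187 + 7906) = (-248/(-147) + 21316)*41093 = (-1/147*(-248) + 21316)*41093 = (248/147 + 21316)*41093 = (3133700/147)*41093 = 128773134100/147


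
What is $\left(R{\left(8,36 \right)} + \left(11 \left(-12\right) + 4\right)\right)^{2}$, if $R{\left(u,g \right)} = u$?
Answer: $14400$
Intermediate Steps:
$\left(R{\left(8,36 \right)} + \left(11 \left(-12\right) + 4\right)\right)^{2} = \left(8 + \left(11 \left(-12\right) + 4\right)\right)^{2} = \left(8 + \left(-132 + 4\right)\right)^{2} = \left(8 - 128\right)^{2} = \left(-120\right)^{2} = 14400$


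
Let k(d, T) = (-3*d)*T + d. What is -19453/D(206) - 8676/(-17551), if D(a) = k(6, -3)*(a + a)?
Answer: -126948883/433860720 ≈ -0.29260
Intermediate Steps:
k(d, T) = d - 3*T*d (k(d, T) = -3*T*d + d = d - 3*T*d)
D(a) = 120*a (D(a) = (6*(1 - 3*(-3)))*(a + a) = (6*(1 + 9))*(2*a) = (6*10)*(2*a) = 60*(2*a) = 120*a)
-19453/D(206) - 8676/(-17551) = -19453/(120*206) - 8676/(-17551) = -19453/24720 - 8676*(-1/17551) = -19453*1/24720 + 8676/17551 = -19453/24720 + 8676/17551 = -126948883/433860720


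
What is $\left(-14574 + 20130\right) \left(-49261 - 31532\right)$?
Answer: $-448885908$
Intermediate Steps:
$\left(-14574 + 20130\right) \left(-49261 - 31532\right) = 5556 \left(-80793\right) = -448885908$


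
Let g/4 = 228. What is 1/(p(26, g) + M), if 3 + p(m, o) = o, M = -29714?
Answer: -1/28805 ≈ -3.4716e-5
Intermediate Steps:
g = 912 (g = 4*228 = 912)
p(m, o) = -3 + o
1/(p(26, g) + M) = 1/((-3 + 912) - 29714) = 1/(909 - 29714) = 1/(-28805) = -1/28805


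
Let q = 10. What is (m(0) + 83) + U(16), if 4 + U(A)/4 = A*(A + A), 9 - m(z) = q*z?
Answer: 2124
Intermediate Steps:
m(z) = 9 - 10*z
U(A) = -16 + 8*A² (U(A) = -16 + 4*(A*(A + A)) = -16 + 4*(A*(2*A)) = -16 + 4*(2*A²) = -16 + 8*A²)
(m(0) + 83) + U(16) = ((9 - 10*0) + 83) + (-16 + 8*16²) = ((9 + 0) + 83) + (-16 + 8*256) = (9 + 83) + (-16 + 2048) = 92 + 2032 = 2124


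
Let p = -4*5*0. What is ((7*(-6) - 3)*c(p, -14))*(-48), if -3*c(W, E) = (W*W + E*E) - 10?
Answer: -133920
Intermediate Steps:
p = 0 (p = -20*0 = 0)
c(W, E) = 10/3 - E²/3 - W²/3 (c(W, E) = -((W*W + E*E) - 10)/3 = -((W² + E²) - 10)/3 = -((E² + W²) - 10)/3 = -(-10 + E² + W²)/3 = 10/3 - E²/3 - W²/3)
((7*(-6) - 3)*c(p, -14))*(-48) = ((7*(-6) - 3)*(10/3 - ⅓*(-14)² - ⅓*0²))*(-48) = ((-42 - 3)*(10/3 - ⅓*196 - ⅓*0))*(-48) = -45*(10/3 - 196/3 + 0)*(-48) = -45*(-62)*(-48) = 2790*(-48) = -133920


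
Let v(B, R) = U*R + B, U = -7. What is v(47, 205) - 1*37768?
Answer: -39156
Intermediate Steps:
v(B, R) = B - 7*R (v(B, R) = -7*R + B = B - 7*R)
v(47, 205) - 1*37768 = (47 - 7*205) - 1*37768 = (47 - 1435) - 37768 = -1388 - 37768 = -39156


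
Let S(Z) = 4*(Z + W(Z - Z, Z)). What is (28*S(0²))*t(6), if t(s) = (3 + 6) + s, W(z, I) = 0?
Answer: 0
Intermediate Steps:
S(Z) = 4*Z (S(Z) = 4*(Z + 0) = 4*Z)
t(s) = 9 + s
(28*S(0²))*t(6) = (28*(4*0²))*(9 + 6) = (28*(4*0))*15 = (28*0)*15 = 0*15 = 0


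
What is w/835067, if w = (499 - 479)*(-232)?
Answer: -4640/835067 ≈ -0.0055564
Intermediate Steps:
w = -4640 (w = 20*(-232) = -4640)
w/835067 = -4640/835067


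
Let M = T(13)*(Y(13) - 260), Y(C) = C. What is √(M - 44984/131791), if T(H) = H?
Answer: I*√55777362610035/131791 ≈ 56.669*I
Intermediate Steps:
M = -3211 (M = 13*(13 - 260) = 13*(-247) = -3211)
√(M - 44984/131791) = √(-3211 - 44984/131791) = √(-423225885/131791) = I*√55777362610035/131791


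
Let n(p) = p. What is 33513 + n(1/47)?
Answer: 1575112/47 ≈ 33513.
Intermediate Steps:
33513 + n(1/47) = 33513 + 1/47 = 1575112/47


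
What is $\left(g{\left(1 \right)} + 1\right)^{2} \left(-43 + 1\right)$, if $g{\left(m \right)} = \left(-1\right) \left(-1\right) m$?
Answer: $-168$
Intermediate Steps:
$g{\left(m \right)} = m$ ($g{\left(m \right)} = 1 m = m$)
$\left(g{\left(1 \right)} + 1\right)^{2} \left(-43 + 1\right) = \left(1 + 1\right)^{2} \left(-43 + 1\right) = 2^{2} \left(-42\right) = 4 \left(-42\right) = -168$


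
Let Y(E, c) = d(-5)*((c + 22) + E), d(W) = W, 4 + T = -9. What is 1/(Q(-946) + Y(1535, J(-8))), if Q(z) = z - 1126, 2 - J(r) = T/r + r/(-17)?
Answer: -136/1340487 ≈ -0.00010146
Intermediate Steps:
T = -13 (T = -4 - 9 = -13)
J(r) = 2 + 13/r + r/17 (J(r) = 2 - (-13/r + r/(-17)) = 2 - (-13/r + r*(-1/17)) = 2 - (-13/r - r/17) = 2 + (13/r + r/17) = 2 + 13/r + r/17)
Q(z) = -1126 + z
Y(E, c) = -110 - 5*E - 5*c (Y(E, c) = -5*((c + 22) + E) = -5*((22 + c) + E) = -5*(22 + E + c) = -110 - 5*E - 5*c)
1/(Q(-946) + Y(1535, J(-8))) = 1/((-1126 - 946) + (-110 - 5*1535 - 5*(2 + 13/(-8) + (1/17)*(-8)))) = 1/(-2072 + (-110 - 7675 - 5*(2 + 13*(-1/8) - 8/17))) = 1/(-2072 + (-110 - 7675 - 5*(2 - 13/8 - 8/17))) = 1/(-2072 + (-110 - 7675 - 5*(-13/136))) = 1/(-2072 + (-110 - 7675 + 65/136)) = 1/(-2072 - 1058695/136) = 1/(-1340487/136) = -136/1340487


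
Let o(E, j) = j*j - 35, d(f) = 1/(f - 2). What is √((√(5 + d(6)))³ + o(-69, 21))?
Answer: √(6496 + 42*√21)/4 ≈ 20.446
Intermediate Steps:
d(f) = 1/(-2 + f)
o(E, j) = -35 + j² (o(E, j) = j² - 35 = -35 + j²)
√((√(5 + d(6)))³ + o(-69, 21)) = √((√(5 + 1/(-2 + 6)))³ + (-35 + 21²)) = √((√(5 + 1/4))³ + (-35 + 441)) = √((√(5 + ¼))³ + 406) = √((√(21/4))³ + 406) = √((√21/2)³ + 406) = √(21*√21/8 + 406) = √(406 + 21*√21/8)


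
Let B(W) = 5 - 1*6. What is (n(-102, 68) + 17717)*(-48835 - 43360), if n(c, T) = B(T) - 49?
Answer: -1628809065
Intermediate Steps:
B(W) = -1 (B(W) = 5 - 6 = -1)
n(c, T) = -50 (n(c, T) = -1 - 49 = -50)
(n(-102, 68) + 17717)*(-48835 - 43360) = (-50 + 17717)*(-48835 - 43360) = 17667*(-92195) = -1628809065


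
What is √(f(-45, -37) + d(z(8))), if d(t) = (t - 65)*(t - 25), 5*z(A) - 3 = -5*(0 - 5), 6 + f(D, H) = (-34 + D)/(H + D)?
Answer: √192865066/410 ≈ 33.872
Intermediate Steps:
f(D, H) = -6 + (-34 + D)/(D + H) (f(D, H) = -6 + (-34 + D)/(H + D) = -6 + (-34 + D)/(D + H))
z(A) = 28/5 (z(A) = ⅗ + (-5*(0 - 5))/5 = ⅗ + (-5*(-5))/5 = ⅗ + (⅕)*25 = ⅗ + 5 = 28/5)
d(t) = (-65 + t)*(-25 + t)
√(f(-45, -37) + d(z(8))) = √((-34 - 6*(-37) - 5*(-45))/(-45 - 37) + (1625 + (28/5)² - 90*28/5)) = √((-34 + 222 + 225)/(-82) + (1625 + 784/25 - 504)) = √(-1/82*413 + 28809/25) = √(-413/82 + 28809/25) = √(2352013/2050) = √192865066/410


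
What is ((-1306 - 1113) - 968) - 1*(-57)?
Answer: -3330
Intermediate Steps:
((-1306 - 1113) - 968) - 1*(-57) = (-2419 - 968) + 57 = -3387 + 57 = -3330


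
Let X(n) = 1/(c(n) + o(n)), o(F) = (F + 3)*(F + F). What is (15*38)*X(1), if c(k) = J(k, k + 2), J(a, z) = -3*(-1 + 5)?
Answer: -285/2 ≈ -142.50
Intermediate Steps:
J(a, z) = -12 (J(a, z) = -3*4 = -12)
o(F) = 2*F*(3 + F) (o(F) = (3 + F)*(2*F) = 2*F*(3 + F))
c(k) = -12
X(n) = 1/(-12 + 2*n*(3 + n))
(15*38)*X(1) = (15*38)*(1/(2*(-6 + 1*(3 + 1)))) = 570*(1/(2*(-6 + 1*4))) = 570*(1/(2*(-6 + 4))) = 570*((½)/(-2)) = 570*((½)*(-½)) = 570*(-¼) = -285/2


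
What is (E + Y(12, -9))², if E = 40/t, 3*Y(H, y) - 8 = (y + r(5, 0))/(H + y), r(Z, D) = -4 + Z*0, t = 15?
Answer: 1225/81 ≈ 15.123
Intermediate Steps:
r(Z, D) = -4 (r(Z, D) = -4 + 0 = -4)
Y(H, y) = 8/3 + (-4 + y)/(3*(H + y)) (Y(H, y) = 8/3 + ((y - 4)/(H + y))/3 = 8/3 + ((-4 + y)/(H + y))/3 = 8/3 + (-4 + y)/(3*(H + y)))
E = 8/3 (E = 40/15 = 40*(1/15) = 8/3 ≈ 2.6667)
(E + Y(12, -9))² = (8/3 + (-4 + 8*12 + 9*(-9))/(3*(12 - 9)))² = (8/3 + (⅓)*(-4 + 96 - 81)/3)² = (8/3 + (⅓)*(⅓)*11)² = (8/3 + 11/9)² = (35/9)² = 1225/81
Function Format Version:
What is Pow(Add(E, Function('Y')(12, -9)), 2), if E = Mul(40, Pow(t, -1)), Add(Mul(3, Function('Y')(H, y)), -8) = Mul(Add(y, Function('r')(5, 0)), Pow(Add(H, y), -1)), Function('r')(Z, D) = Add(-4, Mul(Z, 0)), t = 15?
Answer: Rational(1225, 81) ≈ 15.123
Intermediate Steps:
Function('r')(Z, D) = -4 (Function('r')(Z, D) = Add(-4, 0) = -4)
Function('Y')(H, y) = Add(Rational(8, 3), Mul(Rational(1, 3), Pow(Add(H, y), -1), Add(-4, y))) (Function('Y')(H, y) = Add(Rational(8, 3), Mul(Rational(1, 3), Mul(Add(y, -4), Pow(Add(H, y), -1)))) = Add(Rational(8, 3), Mul(Rational(1, 3), Mul(Add(-4, y), Pow(Add(H, y), -1)))) = Add(Rational(8, 3), Mul(Rational(1, 3), Mul(Pow(Add(H, y), -1), Add(-4, y)))) = Add(Rational(8, 3), Mul(Rational(1, 3), Pow(Add(H, y), -1), Add(-4, y))))
E = Rational(8, 3) (E = Mul(40, Pow(15, -1)) = Mul(40, Rational(1, 15)) = Rational(8, 3) ≈ 2.6667)
Pow(Add(E, Function('Y')(12, -9)), 2) = Pow(Add(Rational(8, 3), Mul(Rational(1, 3), Pow(Add(12, -9), -1), Add(-4, Mul(8, 12), Mul(9, -9)))), 2) = Pow(Add(Rational(8, 3), Mul(Rational(1, 3), Pow(3, -1), Add(-4, 96, -81))), 2) = Pow(Add(Rational(8, 3), Mul(Rational(1, 3), Rational(1, 3), 11)), 2) = Pow(Add(Rational(8, 3), Rational(11, 9)), 2) = Pow(Rational(35, 9), 2) = Rational(1225, 81)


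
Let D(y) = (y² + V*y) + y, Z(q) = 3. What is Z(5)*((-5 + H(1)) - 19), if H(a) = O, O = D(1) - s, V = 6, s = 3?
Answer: -57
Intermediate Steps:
D(y) = y² + 7*y (D(y) = (y² + 6*y) + y = y² + 7*y)
O = 5 (O = 1*(7 + 1) - 1*3 = 1*8 - 3 = 8 - 3 = 5)
H(a) = 5
Z(5)*((-5 + H(1)) - 19) = 3*((-5 + 5) - 19) = 3*(0 - 19) = 3*(-19) = -57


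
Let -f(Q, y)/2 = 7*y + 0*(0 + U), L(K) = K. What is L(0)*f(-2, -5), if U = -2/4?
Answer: 0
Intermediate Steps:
U = -½ (U = -2*¼ = -½ ≈ -0.50000)
f(Q, y) = -14*y (f(Q, y) = -2*(7*y + 0*(0 - ½)) = -2*(7*y + 0*(-½)) = -2*(7*y + 0) = -14*y)
L(0)*f(-2, -5) = 0*(-14*(-5)) = 0*70 = 0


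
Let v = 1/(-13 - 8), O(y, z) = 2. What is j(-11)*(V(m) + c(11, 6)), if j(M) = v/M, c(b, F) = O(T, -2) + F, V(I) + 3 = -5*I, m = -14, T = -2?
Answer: 25/77 ≈ 0.32468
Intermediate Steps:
v = -1/21 (v = 1/(-21) = -1/21 ≈ -0.047619)
V(I) = -3 - 5*I
c(b, F) = 2 + F
j(M) = -1/(21*M)
j(-11)*(V(m) + c(11, 6)) = (-1/21/(-11))*((-3 - 5*(-14)) + (2 + 6)) = (-1/21*(-1/11))*((-3 + 70) + 8) = (67 + 8)/231 = (1/231)*75 = 25/77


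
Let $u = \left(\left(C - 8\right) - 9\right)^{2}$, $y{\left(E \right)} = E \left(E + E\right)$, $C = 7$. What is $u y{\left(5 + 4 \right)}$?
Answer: $16200$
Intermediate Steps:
$y{\left(E \right)} = 2 E^{2}$ ($y{\left(E \right)} = E 2 E = 2 E^{2}$)
$u = 100$ ($u = \left(\left(7 - 8\right) - 9\right)^{2} = \left(-1 - 9\right)^{2} = \left(-10\right)^{2} = 100$)
$u y{\left(5 + 4 \right)} = 100 \cdot 2 \left(5 + 4\right)^{2} = 100 \cdot 2 \cdot 9^{2} = 100 \cdot 2 \cdot 81 = 100 \cdot 162 = 16200$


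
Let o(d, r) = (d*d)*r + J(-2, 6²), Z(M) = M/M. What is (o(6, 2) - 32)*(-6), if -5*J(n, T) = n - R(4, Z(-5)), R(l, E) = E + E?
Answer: -1224/5 ≈ -244.80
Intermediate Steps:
Z(M) = 1
R(l, E) = 2*E
J(n, T) = ⅖ - n/5 (J(n, T) = -(n - 2)/5 = -(-2 + n)/5 = ⅖ - n/5)
o(d, r) = ⅘ + r*d² (o(d, r) = (d*d)*r + (⅖ - ⅕*(-2)) = d²*r + (⅖ + ⅖) = r*d² + ⅘ = ⅘ + r*d²)
(o(6, 2) - 32)*(-6) = ((⅘ + 2*6²) - 32)*(-6) = ((⅘ + 2*36) - 32)*(-6) = ((⅘ + 72) - 32)*(-6) = (364/5 - 32)*(-6) = (204/5)*(-6) = -1224/5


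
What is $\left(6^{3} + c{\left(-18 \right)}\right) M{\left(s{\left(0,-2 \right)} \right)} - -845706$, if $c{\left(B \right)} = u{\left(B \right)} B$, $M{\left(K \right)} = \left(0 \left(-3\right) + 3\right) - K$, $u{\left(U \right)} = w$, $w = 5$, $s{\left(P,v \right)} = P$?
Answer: $846084$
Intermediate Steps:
$u{\left(U \right)} = 5$
$M{\left(K \right)} = 3 - K$ ($M{\left(K \right)} = \left(0 + 3\right) - K = 3 - K$)
$c{\left(B \right)} = 5 B$
$\left(6^{3} + c{\left(-18 \right)}\right) M{\left(s{\left(0,-2 \right)} \right)} - -845706 = \left(6^{3} + 5 \left(-18\right)\right) \left(3 - 0\right) - -845706 = \left(216 - 90\right) \left(3 + 0\right) + 845706 = 126 \cdot 3 + 845706 = 378 + 845706 = 846084$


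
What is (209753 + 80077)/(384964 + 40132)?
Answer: 144915/212548 ≈ 0.68180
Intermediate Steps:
(209753 + 80077)/(384964 + 40132) = 289830/425096 = 289830*(1/425096) = 144915/212548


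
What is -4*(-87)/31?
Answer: 348/31 ≈ 11.226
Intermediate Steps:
-4*(-87)/31 = 348*(1/31) = 348/31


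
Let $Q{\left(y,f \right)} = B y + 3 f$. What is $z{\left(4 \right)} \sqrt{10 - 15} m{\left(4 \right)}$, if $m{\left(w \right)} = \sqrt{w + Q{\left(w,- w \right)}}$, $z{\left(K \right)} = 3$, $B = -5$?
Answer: $- 6 \sqrt{35} \approx -35.496$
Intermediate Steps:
$Q{\left(y,f \right)} = - 5 y + 3 f$
$m{\left(w \right)} = \sqrt{7} \sqrt{- w}$ ($m{\left(w \right)} = \sqrt{w - \left(5 w - - 3 w\right)} = \sqrt{w - 8 w} = \sqrt{- 7 w} = \sqrt{7} \sqrt{- w}$)
$z{\left(4 \right)} \sqrt{10 - 15} m{\left(4 \right)} = 3 \sqrt{10 - 15} \sqrt{7} \sqrt{\left(-1\right) 4} = 3 \sqrt{-5} \sqrt{7} \sqrt{-4} = 3 i \sqrt{5} \sqrt{7} \cdot 2 i = 3 i \sqrt{5} \cdot 2 i \sqrt{7} = - 6 \sqrt{35}$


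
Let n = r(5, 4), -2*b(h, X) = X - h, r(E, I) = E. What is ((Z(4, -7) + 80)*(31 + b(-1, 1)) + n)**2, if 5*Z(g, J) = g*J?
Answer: 5004169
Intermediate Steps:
Z(g, J) = J*g/5 (Z(g, J) = (g*J)/5 = (J*g)/5 = J*g/5)
b(h, X) = h/2 - X/2 (b(h, X) = -(X - h)/2 = h/2 - X/2)
n = 5
((Z(4, -7) + 80)*(31 + b(-1, 1)) + n)**2 = (((1/5)*(-7)*4 + 80)*(31 + ((1/2)*(-1) - 1/2*1)) + 5)**2 = ((-28/5 + 80)*(31 + (-1/2 - 1/2)) + 5)**2 = (372*(31 - 1)/5 + 5)**2 = ((372/5)*30 + 5)**2 = (2232 + 5)**2 = 2237**2 = 5004169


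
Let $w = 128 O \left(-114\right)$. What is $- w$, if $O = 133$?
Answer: $1940736$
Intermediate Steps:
$w = -1940736$ ($w = 128 \cdot 133 \left(-114\right) = 17024 \left(-114\right) = -1940736$)
$- w = \left(-1\right) \left(-1940736\right) = 1940736$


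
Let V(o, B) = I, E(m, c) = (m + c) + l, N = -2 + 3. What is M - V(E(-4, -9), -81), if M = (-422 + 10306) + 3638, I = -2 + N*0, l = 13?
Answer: 13524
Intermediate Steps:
N = 1
E(m, c) = 13 + c + m (E(m, c) = (m + c) + 13 = (c + m) + 13 = 13 + c + m)
I = -2 (I = -2 + 1*0 = -2 + 0 = -2)
V(o, B) = -2
M = 13522 (M = 9884 + 3638 = 13522)
M - V(E(-4, -9), -81) = 13522 - 1*(-2) = 13522 + 2 = 13524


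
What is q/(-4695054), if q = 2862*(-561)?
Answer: 267597/782509 ≈ 0.34197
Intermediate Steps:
q = -1605582
q/(-4695054) = -1605582/(-4695054) = -1605582*(-1/4695054) = 267597/782509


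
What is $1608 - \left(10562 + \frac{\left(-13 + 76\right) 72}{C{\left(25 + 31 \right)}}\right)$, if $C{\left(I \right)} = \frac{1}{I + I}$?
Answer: $-516986$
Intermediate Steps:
$C{\left(I \right)} = \frac{1}{2 I}$
$1608 - \left(10562 + \frac{\left(-13 + 76\right) 72}{C{\left(25 + 31 \right)}}\right) = 1608 - \left(10562 + \frac{\left(-13 + 76\right) 72}{\frac{1}{2} \frac{1}{25 + 31}}\right) = 1608 - \left(10562 + \frac{63 \cdot 72}{\frac{1}{2} \cdot \frac{1}{56}}\right) = 1608 - \left(10562 + \frac{4536}{\frac{1}{2} \cdot \frac{1}{56}}\right) = 1608 - \left(10562 + 4536 \frac{1}{\frac{1}{112}}\right) = 1608 - \left(10562 + 4536 \cdot 112\right) = 1608 - \left(10562 + 508032\right) = 1608 - 518594 = -516986$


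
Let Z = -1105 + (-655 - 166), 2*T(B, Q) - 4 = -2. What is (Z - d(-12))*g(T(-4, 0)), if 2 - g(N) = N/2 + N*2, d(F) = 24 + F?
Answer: 969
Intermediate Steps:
T(B, Q) = 1 (T(B, Q) = 2 + (1/2)*(-2) = 2 - 1 = 1)
Z = -1926 (Z = -1105 - 821 = -1926)
g(N) = 2 - 5*N/2 (g(N) = 2 - (N/2 + N*2) = 2 - (N*(1/2) + 2*N) = 2 - (N/2 + 2*N) = 2 - 5*N/2)
(Z - d(-12))*g(T(-4, 0)) = (-1926 - (24 - 12))*(2 - 5/2*1) = (-1926 - 1*12)*(2 - 5/2) = (-1926 - 12)*(-1/2) = -1938*(-1/2) = 969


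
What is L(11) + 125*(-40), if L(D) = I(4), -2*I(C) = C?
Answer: -5002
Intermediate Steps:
I(C) = -C/2
L(D) = -2 (L(D) = -1/2*4 = -2)
L(11) + 125*(-40) = -2 + 125*(-40) = -2 - 5000 = -5002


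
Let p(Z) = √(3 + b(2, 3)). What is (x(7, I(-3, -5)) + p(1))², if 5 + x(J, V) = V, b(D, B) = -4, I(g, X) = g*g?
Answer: (4 + I)² ≈ 15.0 + 8.0*I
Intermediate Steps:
I(g, X) = g²
x(J, V) = -5 + V
p(Z) = I (p(Z) = √(3 - 4) = √(-1) = I)
(x(7, I(-3, -5)) + p(1))² = ((-5 + (-3)²) + I)² = ((-5 + 9) + I)² = (4 + I)²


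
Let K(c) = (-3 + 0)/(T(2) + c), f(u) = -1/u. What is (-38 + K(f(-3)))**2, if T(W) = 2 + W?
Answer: 253009/169 ≈ 1497.1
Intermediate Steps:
K(c) = -3/(4 + c) (K(c) = (-3 + 0)/((2 + 2) + c) = -3/(4 + c))
(-38 + K(f(-3)))**2 = (-38 - 3/(4 - 1/(-3)))**2 = (-38 - 3/(4 - 1*(-1/3)))**2 = (-38 - 3/(4 + 1/3))**2 = (-38 - 3/13/3)**2 = (-38 - 3*3/13)**2 = (-38 - 9/13)**2 = (-503/13)**2 = 253009/169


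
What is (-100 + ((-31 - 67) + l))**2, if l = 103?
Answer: 9025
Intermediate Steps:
(-100 + ((-31 - 67) + l))**2 = (-100 + ((-31 - 67) + 103))**2 = (-100 + (-98 + 103))**2 = (-100 + 5)**2 = (-95)**2 = 9025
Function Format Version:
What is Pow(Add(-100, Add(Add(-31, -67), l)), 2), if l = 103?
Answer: 9025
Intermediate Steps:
Pow(Add(-100, Add(Add(-31, -67), l)), 2) = Pow(Add(-100, Add(Add(-31, -67), 103)), 2) = Pow(Add(-100, Add(-98, 103)), 2) = Pow(Add(-100, 5), 2) = Pow(-95, 2) = 9025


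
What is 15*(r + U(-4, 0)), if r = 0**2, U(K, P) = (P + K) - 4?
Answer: -120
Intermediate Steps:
U(K, P) = -4 + K + P (U(K, P) = (K + P) - 4 = -4 + K + P)
r = 0
15*(r + U(-4, 0)) = 15*(0 + (-4 - 4 + 0)) = 15*(0 - 8) = 15*(-8) = -120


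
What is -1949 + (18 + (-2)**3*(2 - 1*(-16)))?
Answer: -2075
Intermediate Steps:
-1949 + (18 + (-2)**3*(2 - 1*(-16))) = -1949 + (18 - 8*(2 + 16)) = -1949 + (18 - 8*18) = -1949 + (18 - 144) = -1949 - 126 = -2075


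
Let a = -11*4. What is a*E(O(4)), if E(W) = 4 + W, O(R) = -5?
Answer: 44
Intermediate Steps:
a = -44
a*E(O(4)) = -44*(4 - 5) = -44*(-1) = 44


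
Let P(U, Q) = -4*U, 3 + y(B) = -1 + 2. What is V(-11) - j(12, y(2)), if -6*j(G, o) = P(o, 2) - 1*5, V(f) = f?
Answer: -21/2 ≈ -10.500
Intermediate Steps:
y(B) = -2 (y(B) = -3 + (-1 + 2) = -3 + 1 = -2)
j(G, o) = ⅚ + 2*o/3 (j(G, o) = -(-4*o - 1*5)/6 = -(-4*o - 5)/6 = -(-5 - 4*o)/6 = ⅚ + 2*o/3)
V(-11) - j(12, y(2)) = -11 - (⅚ + (⅔)*(-2)) = -11 - (⅚ - 4/3) = -11 - 1*(-½) = -11 + ½ = -21/2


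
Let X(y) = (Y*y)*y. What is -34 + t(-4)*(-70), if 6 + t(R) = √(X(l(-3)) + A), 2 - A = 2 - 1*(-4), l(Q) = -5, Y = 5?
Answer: -384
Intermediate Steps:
X(y) = 5*y² (X(y) = (5*y)*y = 5*y²)
A = -4 (A = 2 - (2 - 1*(-4)) = 2 - (2 + 4) = 2 - 1*6 = 2 - 6 = -4)
t(R) = 5 (t(R) = -6 + √(5*(-5)² - 4) = -6 + √(5*25 - 4) = -6 + √(125 - 4) = -6 + √121 = -6 + 11 = 5)
-34 + t(-4)*(-70) = -34 + 5*(-70) = -34 - 350 = -384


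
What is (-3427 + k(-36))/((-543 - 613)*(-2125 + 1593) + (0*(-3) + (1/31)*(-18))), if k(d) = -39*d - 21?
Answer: -31682/9532367 ≈ -0.0033236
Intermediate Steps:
k(d) = -21 - 39*d
(-3427 + k(-36))/((-543 - 613)*(-2125 + 1593) + (0*(-3) + (1/31)*(-18))) = (-3427 + (-21 - 39*(-36)))/((-543 - 613)*(-2125 + 1593) + (0*(-3) + (1/31)*(-18))) = (-3427 + (-21 + 1404))/(-1156*(-532) + (0 + (1*(1/31))*(-18))) = (-3427 + 1383)/(614992 + (0 + (1/31)*(-18))) = -2044/(614992 + (0 - 18/31)) = -2044/(614992 - 18/31) = -2044/19064734/31 = -2044*31/19064734 = -31682/9532367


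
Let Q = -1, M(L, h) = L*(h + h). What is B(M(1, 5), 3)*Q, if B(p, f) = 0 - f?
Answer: 3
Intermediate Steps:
M(L, h) = 2*L*h (M(L, h) = L*(2*h) = 2*L*h)
B(p, f) = -f
B(M(1, 5), 3)*Q = -1*3*(-1) = -3*(-1) = 3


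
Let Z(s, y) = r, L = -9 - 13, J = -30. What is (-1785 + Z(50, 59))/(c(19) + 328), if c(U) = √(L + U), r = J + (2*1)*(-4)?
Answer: -597944/107587 + 1823*I*√3/107587 ≈ -5.5578 + 0.029349*I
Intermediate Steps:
L = -22
r = -38 (r = -30 + (2*1)*(-4) = -30 + 2*(-4) = -30 - 8 = -38)
c(U) = √(-22 + U)
Z(s, y) = -38
(-1785 + Z(50, 59))/(c(19) + 328) = (-1785 - 38)/(√(-22 + 19) + 328) = -1823/(√(-3) + 328) = -1823/(I*√3 + 328) = -1823/(328 + I*√3)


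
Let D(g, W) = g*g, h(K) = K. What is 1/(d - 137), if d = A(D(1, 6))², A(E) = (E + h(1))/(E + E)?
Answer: -1/136 ≈ -0.0073529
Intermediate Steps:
D(g, W) = g²
A(E) = (1 + E)/(2*E) (A(E) = (E + 1)/(E + E) = (1 + E)/((2*E)) = (1 + E)*(1/(2*E)) = (1 + E)/(2*E))
d = 1 (d = ((1 + 1²)/(2*(1²)))² = ((½)*(1 + 1)/1)² = ((½)*1*2)² = 1² = 1)
1/(d - 137) = 1/(1 - 137) = 1/(-136) = -1/136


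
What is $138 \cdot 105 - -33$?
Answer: $14523$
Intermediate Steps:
$138 \cdot 105 - -33 = 14490 + \left(-17 + 50\right) = 14490 + 33 = 14523$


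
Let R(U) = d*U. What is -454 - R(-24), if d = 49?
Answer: 722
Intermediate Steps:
R(U) = 49*U
-454 - R(-24) = -454 - 49*(-24) = -454 - 1*(-1176) = -454 + 1176 = 722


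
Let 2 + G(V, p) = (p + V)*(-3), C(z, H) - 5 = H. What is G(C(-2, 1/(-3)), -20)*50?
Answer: 2200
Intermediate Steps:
C(z, H) = 5 + H
G(V, p) = -2 - 3*V - 3*p (G(V, p) = -2 + (p + V)*(-3) = -2 + (V + p)*(-3) = -2 + (-3*V - 3*p) = -2 - 3*V - 3*p)
G(C(-2, 1/(-3)), -20)*50 = (-2 - 3*(5 + 1/(-3)) - 3*(-20))*50 = (-2 - 3*(5 - 1/3) + 60)*50 = (-2 - 3*14/3 + 60)*50 = (-2 - 14 + 60)*50 = 44*50 = 2200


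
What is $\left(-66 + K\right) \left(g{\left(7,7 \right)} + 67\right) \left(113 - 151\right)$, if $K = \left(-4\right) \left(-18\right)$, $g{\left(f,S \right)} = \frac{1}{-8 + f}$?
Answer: $-15048$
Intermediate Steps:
$K = 72$
$\left(-66 + K\right) \left(g{\left(7,7 \right)} + 67\right) \left(113 - 151\right) = \left(-66 + 72\right) \left(\frac{1}{-8 + 7} + 67\right) \left(113 - 151\right) = 6 \left(\frac{1}{-1} + 67\right) \left(-38\right) = 6 \left(-1 + 67\right) \left(-38\right) = 6 \cdot 66 \left(-38\right) = 396 \left(-38\right) = -15048$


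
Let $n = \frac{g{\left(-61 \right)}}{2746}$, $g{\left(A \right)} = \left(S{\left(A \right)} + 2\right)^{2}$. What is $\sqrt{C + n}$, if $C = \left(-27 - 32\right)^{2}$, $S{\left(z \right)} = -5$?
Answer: $\frac{\sqrt{26248560910}}{2746} \approx 59.0$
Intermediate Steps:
$g{\left(A \right)} = 9$ ($g{\left(A \right)} = \left(-5 + 2\right)^{2} = \left(-3\right)^{2} = 9$)
$n = \frac{9}{2746} \approx 0.0032775$
$C = 3481$ ($C = \left(-59\right)^{2} = 3481$)
$\sqrt{C + n} = \sqrt{3481 + \frac{9}{2746}} = \sqrt{\frac{9558835}{2746}} = \frac{\sqrt{26248560910}}{2746}$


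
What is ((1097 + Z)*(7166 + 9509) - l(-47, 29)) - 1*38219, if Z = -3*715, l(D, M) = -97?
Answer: -17513522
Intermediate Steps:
Z = -2145
((1097 + Z)*(7166 + 9509) - l(-47, 29)) - 1*38219 = ((1097 - 2145)*(7166 + 9509) - 1*(-97)) - 1*38219 = (-1048*16675 + 97) - 38219 = (-17475400 + 97) - 38219 = -17475303 - 38219 = -17513522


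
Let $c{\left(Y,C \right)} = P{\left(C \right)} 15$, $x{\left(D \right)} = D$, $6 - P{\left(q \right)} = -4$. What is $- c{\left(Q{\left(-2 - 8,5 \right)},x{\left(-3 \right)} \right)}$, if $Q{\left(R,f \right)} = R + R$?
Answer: $-150$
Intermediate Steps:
$P{\left(q \right)} = 10$ ($P{\left(q \right)} = 6 - -4 = 6 + 4 = 10$)
$Q{\left(R,f \right)} = 2 R$
$c{\left(Y,C \right)} = 150$ ($c{\left(Y,C \right)} = 10 \cdot 15 = 150$)
$- c{\left(Q{\left(-2 - 8,5 \right)},x{\left(-3 \right)} \right)} = \left(-1\right) 150 = -150$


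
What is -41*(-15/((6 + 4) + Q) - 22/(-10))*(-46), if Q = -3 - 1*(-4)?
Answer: 86756/55 ≈ 1577.4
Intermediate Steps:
Q = 1 (Q = -3 + 4 = 1)
-41*(-15/((6 + 4) + Q) - 22/(-10))*(-46) = -41*(-15/((6 + 4) + 1) - 22/(-10))*(-46) = -41*(-15/(10 + 1) - 22*(-⅒))*(-46) = -41*(-15/11 + 11/5)*(-46) = -41*46/55*(-46) = -1886/55*(-46) = 86756/55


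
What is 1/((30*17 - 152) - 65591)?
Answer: -1/65233 ≈ -1.5330e-5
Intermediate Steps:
1/((30*17 - 152) - 65591) = 1/((510 - 152) - 65591) = 1/(358 - 65591) = 1/(-65233) = -1/65233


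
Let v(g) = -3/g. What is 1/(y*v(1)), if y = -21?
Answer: 1/63 ≈ 0.015873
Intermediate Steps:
1/(y*v(1)) = 1/(-(-63)/1) = 1/(-(-63)) = 1/(-21*(-3)) = 1/63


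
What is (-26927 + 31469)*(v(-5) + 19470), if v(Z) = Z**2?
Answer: 88546290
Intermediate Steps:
(-26927 + 31469)*(v(-5) + 19470) = (-26927 + 31469)*((-5)**2 + 19470) = 4542*(25 + 19470) = 4542*19495 = 88546290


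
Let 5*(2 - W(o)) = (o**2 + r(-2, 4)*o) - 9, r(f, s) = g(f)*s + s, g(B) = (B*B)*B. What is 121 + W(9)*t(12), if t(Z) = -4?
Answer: -31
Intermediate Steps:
g(B) = B**3 (g(B) = B**2*B = B**3)
r(f, s) = s + s*f**3 (r(f, s) = f**3*s + s = s*f**3 + s = s + s*f**3)
W(o) = 19/5 - o**2/5 + 28*o/5 (W(o) = 2 - ((o**2 + (4*(1 + (-2)**3))*o) - 9)/5 = 2 - ((o**2 + (4*(1 - 8))*o) - 9)/5 = 2 - ((o**2 + (4*(-7))*o) - 9)/5 = 2 - ((o**2 - 28*o) - 9)/5 = 2 - (-9 + o**2 - 28*o)/5 = 2 + (9/5 - o**2/5 + 28*o/5) = 19/5 - o**2/5 + 28*o/5)
121 + W(9)*t(12) = 121 + (19/5 - 1/5*9**2 + (28/5)*9)*(-4) = 121 + (19/5 - 1/5*81 + 252/5)*(-4) = 121 + (19/5 - 81/5 + 252/5)*(-4) = 121 + 38*(-4) = 121 - 152 = -31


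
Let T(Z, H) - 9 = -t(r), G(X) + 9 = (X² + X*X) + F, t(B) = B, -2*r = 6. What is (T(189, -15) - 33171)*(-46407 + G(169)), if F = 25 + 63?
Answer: -357918246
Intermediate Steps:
r = -3 (r = -½*6 = -3)
F = 88
G(X) = 79 + 2*X² (G(X) = -9 + ((X² + X*X) + 88) = -9 + ((X² + X²) + 88) = -9 + (2*X² + 88) = -9 + (88 + 2*X²) = 79 + 2*X²)
T(Z, H) = 12 (T(Z, H) = 9 - 1*(-3) = 9 + 3 = 12)
(T(189, -15) - 33171)*(-46407 + G(169)) = (12 - 33171)*(-46407 + (79 + 2*169²)) = -33159*(-46407 + (79 + 2*28561)) = -33159*(-46407 + (79 + 57122)) = -33159*(-46407 + 57201) = -33159*10794 = -357918246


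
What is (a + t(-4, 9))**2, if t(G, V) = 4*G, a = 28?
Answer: 144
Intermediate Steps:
(a + t(-4, 9))**2 = (28 + 4*(-4))**2 = (28 - 16)**2 = 12**2 = 144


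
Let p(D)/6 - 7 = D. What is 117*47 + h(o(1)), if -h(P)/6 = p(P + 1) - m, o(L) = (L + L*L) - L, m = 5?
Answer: 5205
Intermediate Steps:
p(D) = 42 + 6*D
o(L) = L² (o(L) = (L + L²) - L = L²)
h(P) = -258 - 36*P (h(P) = -6*((42 + 6*(P + 1)) - 1*5) = -6*((42 + 6*(1 + P)) - 5) = -6*((42 + (6 + 6*P)) - 5) = -6*((48 + 6*P) - 5) = -6*(43 + 6*P) = -258 - 36*P)
117*47 + h(o(1)) = 117*47 + (-258 - 36*1²) = 5499 + (-258 - 36*1) = 5499 + (-258 - 36) = 5499 - 294 = 5205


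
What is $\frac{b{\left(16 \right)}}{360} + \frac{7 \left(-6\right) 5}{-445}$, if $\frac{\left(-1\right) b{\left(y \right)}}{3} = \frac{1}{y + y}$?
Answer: $\frac{161191}{341760} \approx 0.47165$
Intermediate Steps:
$b{\left(y \right)} = - \frac{3}{2 y}$ ($b{\left(y \right)} = - \frac{3}{y + y} = - \frac{3}{2 y}$)
$\frac{b{\left(16 \right)}}{360} + \frac{7 \left(-6\right) 5}{-445} = \frac{\left(- \frac{3}{2}\right) \frac{1}{16}}{360} + \frac{7 \left(-6\right) 5}{-445} = \left(- \frac{3}{2}\right) \frac{1}{16} \cdot \frac{1}{360} + \left(-42\right) 5 \left(- \frac{1}{445}\right) = \left(- \frac{3}{32}\right) \frac{1}{360} - - \frac{42}{89} = - \frac{1}{3840} + \frac{42}{89} = \frac{161191}{341760}$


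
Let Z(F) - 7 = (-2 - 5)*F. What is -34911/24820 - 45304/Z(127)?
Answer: 78118127/1563660 ≈ 49.958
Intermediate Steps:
Z(F) = 7 - 7*F (Z(F) = 7 + (-2 - 5)*F = 7 - 7*F)
-34911/24820 - 45304/Z(127) = -34911/24820 - 45304/(7 - 7*127) = -34911*1/24820 - 45304/(7 - 889) = -34911/24820 - 45304/(-882) = -34911/24820 - 45304*(-1/882) = -34911/24820 + 3236/63 = 78118127/1563660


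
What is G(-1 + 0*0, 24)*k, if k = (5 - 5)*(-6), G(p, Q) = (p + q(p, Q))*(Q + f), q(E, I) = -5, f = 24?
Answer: 0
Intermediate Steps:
G(p, Q) = (-5 + p)*(24 + Q) (G(p, Q) = (p - 5)*(Q + 24) = (-5 + p)*(24 + Q))
k = 0 (k = 0*(-6) = 0)
G(-1 + 0*0, 24)*k = (-120 - 5*24 + 24*(-1 + 0*0) + 24*(-1 + 0*0))*0 = (-120 - 120 + 24*(-1 + 0) + 24*(-1 + 0))*0 = (-120 - 120 + 24*(-1) + 24*(-1))*0 = (-120 - 120 - 24 - 24)*0 = -288*0 = 0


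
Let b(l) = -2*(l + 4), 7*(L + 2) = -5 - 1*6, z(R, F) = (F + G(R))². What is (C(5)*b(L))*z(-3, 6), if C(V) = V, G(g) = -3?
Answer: -270/7 ≈ -38.571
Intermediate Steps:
z(R, F) = (-3 + F)² (z(R, F) = (F - 3)² = (-3 + F)²)
L = -25/7 (L = -2 + (-5 - 1*6)/7 = -2 + (-5 - 6)/7 = -2 + (⅐)*(-11) = -2 - 11/7 = -25/7 ≈ -3.5714)
b(l) = -8 - 2*l (b(l) = -2*(4 + l) = -8 - 2*l)
(C(5)*b(L))*z(-3, 6) = (5*(-8 - 2*(-25/7)))*(-3 + 6)² = (5*(-8 + 50/7))*3² = (5*(-6/7))*9 = -30/7*9 = -270/7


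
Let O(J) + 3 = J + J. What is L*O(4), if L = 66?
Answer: 330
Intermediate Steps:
O(J) = -3 + 2*J (O(J) = -3 + (J + J) = -3 + 2*J)
L*O(4) = 66*(-3 + 2*4) = 66*(-3 + 8) = 66*5 = 330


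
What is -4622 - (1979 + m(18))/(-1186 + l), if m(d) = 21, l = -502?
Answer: -974992/211 ≈ -4620.8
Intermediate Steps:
-4622 - (1979 + m(18))/(-1186 + l) = -4622 - (1979 + 21)/(-1186 - 502) = -4622 - 2000/(-1688) = -4622 - 2000*(-1)/1688 = -4622 - 1*(-250/211) = -4622 + 250/211 = -974992/211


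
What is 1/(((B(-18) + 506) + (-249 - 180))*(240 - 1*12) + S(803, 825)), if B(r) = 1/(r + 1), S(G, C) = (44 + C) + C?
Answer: 17/327022 ≈ 5.1984e-5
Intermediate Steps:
S(G, C) = 44 + 2*C
B(r) = 1/(1 + r)
1/(((B(-18) + 506) + (-249 - 180))*(240 - 1*12) + S(803, 825)) = 1/(((1/(1 - 18) + 506) + (-249 - 180))*(240 - 1*12) + (44 + 2*825)) = 1/(((1/(-17) + 506) - 429)*(240 - 12) + (44 + 1650)) = 1/(((-1/17 + 506) - 429)*228 + 1694) = 1/((8601/17 - 429)*228 + 1694) = 1/((1308/17)*228 + 1694) = 1/(298224/17 + 1694) = 1/(327022/17) = 17/327022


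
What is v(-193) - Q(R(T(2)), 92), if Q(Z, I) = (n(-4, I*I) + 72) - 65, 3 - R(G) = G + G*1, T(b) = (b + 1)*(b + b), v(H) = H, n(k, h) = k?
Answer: -196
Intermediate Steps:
T(b) = 2*b*(1 + b) (T(b) = (1 + b)*(2*b) = 2*b*(1 + b))
R(G) = 3 - 2*G (R(G) = 3 - (G + G*1) = 3 - (G + G) = 3 - 2*G)
Q(Z, I) = 3 (Q(Z, I) = (-4 + 72) - 65 = 68 - 65 = 3)
v(-193) - Q(R(T(2)), 92) = -193 - 1*3 = -193 - 3 = -196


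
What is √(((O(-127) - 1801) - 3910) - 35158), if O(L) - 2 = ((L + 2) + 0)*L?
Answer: 4*I*√1562 ≈ 158.09*I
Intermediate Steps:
O(L) = 2 + L*(2 + L) (O(L) = 2 + ((L + 2) + 0)*L = 2 + ((2 + L) + 0)*L = 2 + (2 + L)*L = 2 + L*(2 + L))
√(((O(-127) - 1801) - 3910) - 35158) = √((((2 + (-127)² + 2*(-127)) - 1801) - 3910) - 35158) = √((((2 + 16129 - 254) - 1801) - 3910) - 35158) = √(((15877 - 1801) - 3910) - 35158) = √((14076 - 3910) - 35158) = √(10166 - 35158) = √(-24992) = 4*I*√1562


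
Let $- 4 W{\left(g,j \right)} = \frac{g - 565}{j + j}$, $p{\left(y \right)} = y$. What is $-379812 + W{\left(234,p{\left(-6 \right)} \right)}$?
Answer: $- \frac{18231307}{48} \approx -3.7982 \cdot 10^{5}$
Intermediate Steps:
$W{\left(g,j \right)} = - \frac{-565 + g}{8 j}$ ($W{\left(g,j \right)} = - \frac{\left(g - 565\right) \frac{1}{j + j}}{4} = - \frac{\left(-565 + g\right) \frac{1}{2 j}}{4} = - \frac{\frac{1}{2} \frac{1}{j} \left(-565 + g\right)}{4} = - \frac{-565 + g}{8 j}$)
$-379812 + W{\left(234,p{\left(-6 \right)} \right)} = -379812 + \frac{565 - 234}{8 \left(-6\right)} = -379812 + \frac{1}{8} \left(- \frac{1}{6}\right) \left(565 - 234\right) = -379812 + \frac{1}{8} \left(- \frac{1}{6}\right) 331 = -379812 - \frac{331}{48} = - \frac{18231307}{48}$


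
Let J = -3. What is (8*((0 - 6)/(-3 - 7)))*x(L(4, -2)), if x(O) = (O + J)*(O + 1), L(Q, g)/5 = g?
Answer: 2808/5 ≈ 561.60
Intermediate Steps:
L(Q, g) = 5*g
x(O) = (1 + O)*(-3 + O) (x(O) = (O - 3)*(O + 1) = (-3 + O)*(1 + O) = (1 + O)*(-3 + O))
(8*((0 - 6)/(-3 - 7)))*x(L(4, -2)) = (8*((0 - 6)/(-3 - 7)))*(-3 + (5*(-2))**2 - 10*(-2)) = (8*(-6/(-10)))*(-3 + (-10)**2 - 2*(-10)) = (8*(-6*(-1/10)))*(-3 + 100 + 20) = (8*(3/5))*117 = (24/5)*117 = 2808/5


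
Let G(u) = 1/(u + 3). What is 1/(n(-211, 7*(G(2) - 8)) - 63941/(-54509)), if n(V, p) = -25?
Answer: -54509/1298784 ≈ -0.041969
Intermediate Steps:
G(u) = 1/(3 + u)
1/(n(-211, 7*(G(2) - 8)) - 63941/(-54509)) = 1/(-25 - 63941/(-54509)) = 1/(-25 - 63941*(-1/54509)) = 1/(-25 + 63941/54509) = 1/(-1298784/54509) = -54509/1298784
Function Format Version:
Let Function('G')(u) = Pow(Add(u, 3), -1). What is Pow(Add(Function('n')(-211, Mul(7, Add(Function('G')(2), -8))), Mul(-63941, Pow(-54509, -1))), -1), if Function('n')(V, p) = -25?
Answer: Rational(-54509, 1298784) ≈ -0.041969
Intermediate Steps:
Function('G')(u) = Pow(Add(3, u), -1)
Pow(Add(Function('n')(-211, Mul(7, Add(Function('G')(2), -8))), Mul(-63941, Pow(-54509, -1))), -1) = Pow(Add(-25, Mul(-63941, Pow(-54509, -1))), -1) = Pow(Add(-25, Mul(-63941, Rational(-1, 54509))), -1) = Pow(Add(-25, Rational(63941, 54509)), -1) = Pow(Rational(-1298784, 54509), -1) = Rational(-54509, 1298784)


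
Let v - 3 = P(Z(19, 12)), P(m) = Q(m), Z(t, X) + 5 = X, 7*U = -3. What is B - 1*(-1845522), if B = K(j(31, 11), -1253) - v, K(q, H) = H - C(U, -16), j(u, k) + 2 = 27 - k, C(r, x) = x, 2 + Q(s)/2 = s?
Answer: 1844272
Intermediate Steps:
U = -3/7 (U = (⅐)*(-3) = -3/7 ≈ -0.42857)
Q(s) = -4 + 2*s
Z(t, X) = -5 + X
P(m) = -4 + 2*m
j(u, k) = 25 - k (j(u, k) = -2 + (27 - k) = 25 - k)
K(q, H) = 16 + H (K(q, H) = H - 1*(-16) = H + 16 = 16 + H)
v = 13 (v = 3 + (-4 + 2*(-5 + 12)) = 3 + (-4 + 2*7) = 3 + (-4 + 14) = 3 + 10 = 13)
B = -1250 (B = (16 - 1253) - 1*13 = -1237 - 13 = -1250)
B - 1*(-1845522) = -1250 - 1*(-1845522) = -1250 + 1845522 = 1844272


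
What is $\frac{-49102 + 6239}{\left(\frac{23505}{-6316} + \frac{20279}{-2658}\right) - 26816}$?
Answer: $\frac{359790478932}{225187817851} \approx 1.5977$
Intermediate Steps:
$\frac{-49102 + 6239}{\left(\frac{23505}{-6316} + \frac{20279}{-2658}\right) - 26816} = - \frac{42863}{\left(23505 \left(- \frac{1}{6316}\right) + 20279 \left(- \frac{1}{2658}\right)\right) - 26816} = - \frac{42863}{\left(- \frac{23505}{6316} - \frac{20279}{2658}\right) - 26816} = - \frac{42863}{- \frac{95279227}{8393964} - 26816} = - \frac{42863}{- \frac{225187817851}{8393964}} = \left(-42863\right) \left(- \frac{8393964}{225187817851}\right) = \frac{359790478932}{225187817851}$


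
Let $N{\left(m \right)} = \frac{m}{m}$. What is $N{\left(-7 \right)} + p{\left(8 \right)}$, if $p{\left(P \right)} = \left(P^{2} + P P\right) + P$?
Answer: $137$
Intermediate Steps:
$N{\left(m \right)} = 1$
$p{\left(P \right)} = P + 2 P^{2}$ ($p{\left(P \right)} = \left(P^{2} + P^{2}\right) + P = 2 P^{2} + P = P + 2 P^{2}$)
$N{\left(-7 \right)} + p{\left(8 \right)} = 1 + 8 \left(1 + 2 \cdot 8\right) = 1 + 8 \left(1 + 16\right) = 1 + 8 \cdot 17 = 1 + 136 = 137$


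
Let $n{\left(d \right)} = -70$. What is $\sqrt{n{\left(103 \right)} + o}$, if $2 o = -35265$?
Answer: $\frac{i \sqrt{70810}}{2} \approx 133.05 i$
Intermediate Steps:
$o = - \frac{35265}{2}$ ($o = \frac{1}{2} \left(-35265\right) = - \frac{35265}{2} \approx -17633.0$)
$\sqrt{n{\left(103 \right)} + o} = \sqrt{-70 - \frac{35265}{2}} = \sqrt{- \frac{35405}{2}} = \frac{i \sqrt{70810}}{2}$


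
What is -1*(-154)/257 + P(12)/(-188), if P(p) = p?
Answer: 6467/12079 ≈ 0.53539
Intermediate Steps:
-1*(-154)/257 + P(12)/(-188) = -1*(-154)/257 + 12/(-188) = 154*(1/257) + 12*(-1/188) = 154/257 - 3/47 = 6467/12079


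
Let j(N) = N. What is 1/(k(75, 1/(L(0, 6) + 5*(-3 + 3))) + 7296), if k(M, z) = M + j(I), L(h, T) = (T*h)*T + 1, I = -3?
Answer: 1/7368 ≈ 0.00013572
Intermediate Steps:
L(h, T) = 1 + h*T**2 (L(h, T) = h*T**2 + 1 = 1 + h*T**2)
k(M, z) = -3 + M (k(M, z) = M - 3 = -3 + M)
1/(k(75, 1/(L(0, 6) + 5*(-3 + 3))) + 7296) = 1/((-3 + 75) + 7296) = 1/(72 + 7296) = 1/7368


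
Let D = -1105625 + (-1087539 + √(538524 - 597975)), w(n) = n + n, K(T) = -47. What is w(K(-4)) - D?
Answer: 2193070 - I*√59451 ≈ 2.1931e+6 - 243.83*I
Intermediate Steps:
w(n) = 2*n
D = -2193164 + I*√59451 (D = -1105625 + (-1087539 + √(-59451)) = -1105625 + (-1087539 + I*√59451) = -2193164 + I*√59451 ≈ -2.1932e+6 + 243.83*I)
w(K(-4)) - D = 2*(-47) - (-2193164 + I*√59451) = -94 + (2193164 - I*√59451) = 2193070 - I*√59451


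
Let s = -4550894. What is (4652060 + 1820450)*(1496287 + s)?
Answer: -19770974353570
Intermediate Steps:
(4652060 + 1820450)*(1496287 + s) = (4652060 + 1820450)*(1496287 - 4550894) = 6472510*(-3054607) = -19770974353570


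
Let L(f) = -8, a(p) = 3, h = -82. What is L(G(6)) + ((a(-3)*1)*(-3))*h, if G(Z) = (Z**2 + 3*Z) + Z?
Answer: 730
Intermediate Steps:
G(Z) = Z**2 + 4*Z
L(G(6)) + ((a(-3)*1)*(-3))*h = -8 + ((3*1)*(-3))*(-82) = -8 + (3*(-3))*(-82) = -8 - 9*(-82) = -8 + 738 = 730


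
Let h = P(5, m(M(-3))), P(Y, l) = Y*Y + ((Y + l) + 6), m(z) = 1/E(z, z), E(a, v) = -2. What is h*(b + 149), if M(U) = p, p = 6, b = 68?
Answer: 15407/2 ≈ 7703.5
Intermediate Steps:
M(U) = 6
m(z) = -1/2 (m(z) = 1/(-2) = -1/2)
P(Y, l) = 6 + Y + l + Y**2 (P(Y, l) = Y**2 + (6 + Y + l) = 6 + Y + l + Y**2)
h = 71/2 (h = 6 + 5 - 1/2 + 5**2 = 6 + 5 - 1/2 + 25 = 71/2 ≈ 35.500)
h*(b + 149) = 71*(68 + 149)/2 = (71/2)*217 = 15407/2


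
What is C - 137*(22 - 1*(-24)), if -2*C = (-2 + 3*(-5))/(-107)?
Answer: -1348645/214 ≈ -6302.1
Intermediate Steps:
C = -17/214 (C = -(-2 + 3*(-5))/(2*(-107)) = -(-2 - 15)*(-1)/(2*107) = -(-17)*(-1)/(2*107) = -½*17/107 = -17/214 ≈ -0.079439)
C - 137*(22 - 1*(-24)) = -17/214 - 137*(22 - 1*(-24)) = -17/214 - 137*(22 + 24) = -17/214 - 137*46 = -17/214 - 6302 = -1348645/214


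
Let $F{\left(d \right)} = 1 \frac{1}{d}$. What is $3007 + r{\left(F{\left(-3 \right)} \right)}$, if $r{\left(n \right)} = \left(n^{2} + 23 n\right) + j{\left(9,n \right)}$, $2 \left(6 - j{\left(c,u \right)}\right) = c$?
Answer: $\frac{54017}{18} \approx 3000.9$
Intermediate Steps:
$F{\left(d \right)} = \frac{1}{d}$
$j{\left(c,u \right)} = 6 - \frac{c}{2}$
$r{\left(n \right)} = \frac{3}{2} + n^{2} + 23 n$ ($r{\left(n \right)} = \left(n^{2} + 23 n\right) + \left(6 - \frac{9}{2}\right) = \left(n^{2} + 23 n\right) + \frac{3}{2} = \frac{3}{2} + n^{2} + 23 n$)
$3007 + r{\left(F{\left(-3 \right)} \right)} = 3007 + \left(\frac{3}{2} + \left(\frac{1}{-3}\right)^{2} + \frac{23}{-3}\right) = 3007 + \left(\frac{3}{2} + \left(- \frac{1}{3}\right)^{2} + 23 \left(- \frac{1}{3}\right)\right) = 3007 + \left(\frac{3}{2} + \frac{1}{9} - \frac{23}{3}\right) = 3007 - \frac{109}{18} = \frac{54017}{18}$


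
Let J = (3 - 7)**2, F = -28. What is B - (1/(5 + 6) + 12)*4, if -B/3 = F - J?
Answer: 920/11 ≈ 83.636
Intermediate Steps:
J = 16 (J = (-4)**2 = 16)
B = 132 (B = -3*(-28 - 1*16) = -3*(-28 - 16) = -3*(-44) = 132)
B - (1/(5 + 6) + 12)*4 = 132 - (1/(5 + 6) + 12)*4 = 132 - (1/11 + 12)*4 = 132 - 133*4/11 = 132 - 1*532/11 = 132 - 532/11 = 920/11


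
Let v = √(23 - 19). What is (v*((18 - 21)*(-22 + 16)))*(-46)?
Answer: -1656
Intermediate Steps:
v = 2 (v = √4 = 2)
(v*((18 - 21)*(-22 + 16)))*(-46) = (2*((18 - 21)*(-22 + 16)))*(-46) = (2*(-3*(-6)))*(-46) = (2*18)*(-46) = 36*(-46) = -1656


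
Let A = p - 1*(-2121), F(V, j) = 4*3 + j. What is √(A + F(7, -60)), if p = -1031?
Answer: √1042 ≈ 32.280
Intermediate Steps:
F(V, j) = 12 + j
A = 1090 (A = -1031 - 1*(-2121) = -1031 + 2121 = 1090)
√(A + F(7, -60)) = √(1090 + (12 - 60)) = √(1090 - 48) = √1042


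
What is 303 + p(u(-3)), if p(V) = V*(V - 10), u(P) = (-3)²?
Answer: 294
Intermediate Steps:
u(P) = 9
p(V) = V*(-10 + V)
303 + p(u(-3)) = 303 + 9*(-10 + 9) = 303 + 9*(-1) = 303 - 9 = 294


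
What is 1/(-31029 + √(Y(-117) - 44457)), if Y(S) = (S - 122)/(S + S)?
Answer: -7260786/225305331493 - 3*I*√270470174/225305331493 ≈ -3.2226e-5 - 2.1898e-7*I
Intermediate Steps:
Y(S) = (-122 + S)/(2*S) (Y(S) = (-122 + S)/((2*S)) = (-122 + S)*(1/(2*S)) = (-122 + S)/(2*S))
1/(-31029 + √(Y(-117) - 44457)) = 1/(-31029 + √((½)*(-122 - 117)/(-117) - 44457)) = 1/(-31029 + √((½)*(-1/117)*(-239) - 44457)) = 1/(-31029 + √(239/234 - 44457)) = 1/(-31029 + √(-10402699/234)) = 1/(-31029 + I*√270470174/78)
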